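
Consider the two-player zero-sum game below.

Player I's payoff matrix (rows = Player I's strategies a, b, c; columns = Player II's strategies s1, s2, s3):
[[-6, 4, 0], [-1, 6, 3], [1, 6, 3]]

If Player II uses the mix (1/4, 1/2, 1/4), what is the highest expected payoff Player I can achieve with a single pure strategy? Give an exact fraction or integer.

a: (-6)·(1/4) + (4)·(1/2) + (0)·(1/4) = 1/2.
b: (-1)·(1/4) + (6)·(1/2) + (3)·(1/4) = 7/2.
c: (1)·(1/4) + (6)·(1/2) + (3)·(1/4) = 4.
The best pure response is c with expected payoff 4.

4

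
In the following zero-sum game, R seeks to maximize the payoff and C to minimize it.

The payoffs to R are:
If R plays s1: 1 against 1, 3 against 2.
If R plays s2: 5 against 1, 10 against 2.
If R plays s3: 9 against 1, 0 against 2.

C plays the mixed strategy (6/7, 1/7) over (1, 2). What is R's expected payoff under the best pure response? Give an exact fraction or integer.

54/7

s1: (1)·(6/7) + (3)·(1/7) = 9/7.
s2: (5)·(6/7) + (10)·(1/7) = 40/7.
s3: (9)·(6/7) + (0)·(1/7) = 54/7.
The best pure response is s3 with expected payoff 54/7.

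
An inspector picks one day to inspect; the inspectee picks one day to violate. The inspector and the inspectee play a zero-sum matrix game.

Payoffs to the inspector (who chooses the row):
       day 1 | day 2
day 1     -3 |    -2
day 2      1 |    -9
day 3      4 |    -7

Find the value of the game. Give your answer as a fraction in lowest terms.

-29/12

Row day 2 is strictly dominated by row day 3, so the inspector never plays it.
The remaining 2×2 game on (day 1, day 3) × (day 1, day 2) has no saddle point. Let the inspector play day 1 with probability p; indifference gives −3p + 4(1−p) = −2p − 7(1−p), so p = 11/12.
Similarly the inspectee's optimal q on day 1 is 5/12, and the value is -3·(5/12) + (-2)·(7/12) = -29/12.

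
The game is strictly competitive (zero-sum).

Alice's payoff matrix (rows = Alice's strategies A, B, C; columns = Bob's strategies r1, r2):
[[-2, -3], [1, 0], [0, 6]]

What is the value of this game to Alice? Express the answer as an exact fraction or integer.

6/7

Row A is strictly dominated by row B, so Alice never plays it.
The remaining 2×2 game on (B, C) × (r1, r2) has no saddle point. Let Alice play B with probability p; indifference gives p = 6(1−p), so p = 6/7.
Similarly Bob's optimal q on r1 is 6/7, and the value is 1·(6/7) + (0)·(1/7) = 6/7.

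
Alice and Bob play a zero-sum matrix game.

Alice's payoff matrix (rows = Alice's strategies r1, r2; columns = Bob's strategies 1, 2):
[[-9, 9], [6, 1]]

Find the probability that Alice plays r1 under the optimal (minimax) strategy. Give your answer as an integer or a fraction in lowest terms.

5/23

Row minima are -9 and 1, so Alice's maximin is 1; column maxima are 6 and 9, so Bob's minimax is 6. These differ, so the equilibrium is in mixed strategies.
Let Alice play r1 with probability p. Bob is indifferent when −9p + 6(1−p) = 9p + (1−p), giving p = 5/23.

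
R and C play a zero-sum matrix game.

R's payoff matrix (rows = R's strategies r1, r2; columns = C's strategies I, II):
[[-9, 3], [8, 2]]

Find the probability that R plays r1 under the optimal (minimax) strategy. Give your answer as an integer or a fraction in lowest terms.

1/3

Row minima are -9 and 2, so R's maximin is 2; column maxima are 8 and 3, so C's minimax is 3. These differ, so the equilibrium is in mixed strategies.
Let R play r1 with probability p. C is indifferent when −9p + 8(1−p) = 3p + 2(1−p), giving p = 1/3.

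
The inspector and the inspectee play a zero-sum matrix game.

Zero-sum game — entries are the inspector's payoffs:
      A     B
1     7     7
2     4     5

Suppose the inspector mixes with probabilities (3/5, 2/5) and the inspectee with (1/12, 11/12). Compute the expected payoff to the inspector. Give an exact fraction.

37/6

Against (1/12, 11/12), each row's expected payoff is 1: 7; 2: 59/12.
Taking the (3/5, 2/5)-weighted average: (3/5)·(7) + (2/5)·(59/12) = 37/6.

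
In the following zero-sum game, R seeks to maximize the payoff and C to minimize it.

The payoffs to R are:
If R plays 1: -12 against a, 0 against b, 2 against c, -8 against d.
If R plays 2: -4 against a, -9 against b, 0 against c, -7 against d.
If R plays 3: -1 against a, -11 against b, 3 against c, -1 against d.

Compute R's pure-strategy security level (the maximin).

The worst-case payoff for each row is 1: -12, 2: -9, 3: -11.
The best of these is -9.

-9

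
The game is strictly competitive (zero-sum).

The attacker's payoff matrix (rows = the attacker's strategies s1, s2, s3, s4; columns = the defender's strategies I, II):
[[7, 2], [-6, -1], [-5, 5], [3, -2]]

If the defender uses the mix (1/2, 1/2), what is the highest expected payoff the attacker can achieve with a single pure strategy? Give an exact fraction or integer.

s1: (7)·(1/2) + (2)·(1/2) = 9/2.
s2: (-6)·(1/2) + (-1)·(1/2) = -7/2.
s3: (-5)·(1/2) + (5)·(1/2) = 0.
s4: (3)·(1/2) + (-2)·(1/2) = 1/2.
The best pure response is s1 with expected payoff 9/2.

9/2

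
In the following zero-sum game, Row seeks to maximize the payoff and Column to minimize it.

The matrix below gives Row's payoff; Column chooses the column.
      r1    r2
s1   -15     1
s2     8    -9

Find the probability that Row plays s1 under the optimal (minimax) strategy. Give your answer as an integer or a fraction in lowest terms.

Row minima are -15 and -9, so Row's maximin is -9; column maxima are 8 and 1, so Column's minimax is 1. These differ, so the equilibrium is in mixed strategies.
Let Row play s1 with probability p. Column is indifferent when −15p + 8(1−p) = p − 9(1−p), giving p = 17/33.

17/33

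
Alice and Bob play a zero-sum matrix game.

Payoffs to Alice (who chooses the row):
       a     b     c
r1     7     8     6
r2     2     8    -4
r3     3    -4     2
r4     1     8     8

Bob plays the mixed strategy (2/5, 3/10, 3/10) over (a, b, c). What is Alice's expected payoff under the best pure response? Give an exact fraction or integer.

7

r1: (7)·(2/5) + (8)·(3/10) + (6)·(3/10) = 7.
r2: (2)·(2/5) + (8)·(3/10) + (-4)·(3/10) = 2.
r3: (3)·(2/5) + (-4)·(3/10) + (2)·(3/10) = 3/5.
r4: (1)·(2/5) + (8)·(3/10) + (8)·(3/10) = 26/5.
The best pure response is r1 with expected payoff 7.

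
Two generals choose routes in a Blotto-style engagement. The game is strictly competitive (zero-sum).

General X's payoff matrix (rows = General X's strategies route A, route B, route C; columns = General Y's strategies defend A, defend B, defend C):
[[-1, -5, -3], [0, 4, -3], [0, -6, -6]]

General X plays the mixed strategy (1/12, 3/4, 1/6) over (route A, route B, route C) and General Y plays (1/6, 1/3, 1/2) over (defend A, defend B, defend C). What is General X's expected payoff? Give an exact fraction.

-89/72

Against (1/6, 1/3, 1/2), each row's expected payoff is route A: -10/3; route B: -1/6; route C: -5.
Taking the (1/12, 3/4, 1/6)-weighted average: (1/12)·(-10/3) + (3/4)·(-1/6) + (1/6)·(-5) = -89/72.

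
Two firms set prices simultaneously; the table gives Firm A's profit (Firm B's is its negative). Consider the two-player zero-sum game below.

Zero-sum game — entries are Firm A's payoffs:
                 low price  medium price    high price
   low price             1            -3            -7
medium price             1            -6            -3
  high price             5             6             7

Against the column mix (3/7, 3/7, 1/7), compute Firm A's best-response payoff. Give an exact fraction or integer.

low price: (1)·(3/7) + (-3)·(3/7) + (-7)·(1/7) = -13/7.
medium price: (1)·(3/7) + (-6)·(3/7) + (-3)·(1/7) = -18/7.
high price: (5)·(3/7) + (6)·(3/7) + (7)·(1/7) = 40/7.
The best pure response is high price with expected payoff 40/7.

40/7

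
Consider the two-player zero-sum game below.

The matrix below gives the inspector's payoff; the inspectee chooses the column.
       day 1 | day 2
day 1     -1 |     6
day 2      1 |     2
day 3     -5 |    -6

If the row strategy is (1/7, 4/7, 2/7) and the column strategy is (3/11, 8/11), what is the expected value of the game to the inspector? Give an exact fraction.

-5/77

Against (3/11, 8/11), each row's expected payoff is day 1: 45/11; day 2: 19/11; day 3: -63/11.
Taking the (1/7, 4/7, 2/7)-weighted average: (1/7)·(45/11) + (4/7)·(19/11) + (2/7)·(-63/11) = -5/77.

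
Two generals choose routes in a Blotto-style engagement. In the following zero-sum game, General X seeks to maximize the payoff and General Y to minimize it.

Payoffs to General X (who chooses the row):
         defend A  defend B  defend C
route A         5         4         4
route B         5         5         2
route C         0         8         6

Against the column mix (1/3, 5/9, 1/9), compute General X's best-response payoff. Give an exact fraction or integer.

route A: (5)·(1/3) + (4)·(5/9) + (4)·(1/9) = 13/3.
route B: (5)·(1/3) + (5)·(5/9) + (2)·(1/9) = 14/3.
route C: (0)·(1/3) + (8)·(5/9) + (6)·(1/9) = 46/9.
The best pure response is route C with expected payoff 46/9.

46/9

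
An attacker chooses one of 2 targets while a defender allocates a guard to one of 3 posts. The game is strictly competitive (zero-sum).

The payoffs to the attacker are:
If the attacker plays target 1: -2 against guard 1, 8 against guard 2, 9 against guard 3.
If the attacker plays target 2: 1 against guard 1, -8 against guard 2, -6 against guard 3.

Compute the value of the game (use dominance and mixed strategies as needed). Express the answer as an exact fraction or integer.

-8/19

Column guard 3 is strictly dominated by guard 2 for the defender (it gives the attacker more in every row).
The remaining 2×2 game on (target 1, target 2) × (guard 1, guard 2) has no saddle point. Let the attacker play target 1 with probability p; indifference gives −2p + (1−p) = 8p − 8(1−p), so p = 9/19.
Similarly the defender's optimal q on guard 1 is 16/19, and the value is -2·(16/19) + (8)·(3/19) = -8/19.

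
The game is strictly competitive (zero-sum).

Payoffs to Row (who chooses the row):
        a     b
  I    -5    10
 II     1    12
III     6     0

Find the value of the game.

72/17

Row I is strictly dominated by row II, so Row never plays it.
The remaining 2×2 game on (II, III) × (a, b) has no saddle point. Let Row play II with probability p; indifference gives p + 6(1−p) = 12p, so p = 6/17.
Similarly Column's optimal q on a is 12/17, and the value is 1·(12/17) + (12)·(5/17) = 72/17.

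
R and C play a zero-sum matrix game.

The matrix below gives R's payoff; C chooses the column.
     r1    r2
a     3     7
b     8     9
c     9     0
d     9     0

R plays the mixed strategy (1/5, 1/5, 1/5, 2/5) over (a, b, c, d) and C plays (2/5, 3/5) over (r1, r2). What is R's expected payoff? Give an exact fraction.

Against (2/5, 3/5), each row's expected payoff is a: 27/5; b: 43/5; c: 18/5; d: 18/5.
Taking the (1/5, 1/5, 1/5, 2/5)-weighted average: (1/5)·(27/5) + (1/5)·(43/5) + (1/5)·(18/5) + (2/5)·(18/5) = 124/25.

124/25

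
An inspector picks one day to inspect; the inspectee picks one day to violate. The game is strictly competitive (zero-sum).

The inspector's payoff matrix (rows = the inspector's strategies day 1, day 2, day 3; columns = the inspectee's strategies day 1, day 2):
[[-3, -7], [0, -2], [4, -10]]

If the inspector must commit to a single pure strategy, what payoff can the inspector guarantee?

The worst-case payoff for each row is day 1: -7, day 2: -2, day 3: -10.
The best of these is -2.

-2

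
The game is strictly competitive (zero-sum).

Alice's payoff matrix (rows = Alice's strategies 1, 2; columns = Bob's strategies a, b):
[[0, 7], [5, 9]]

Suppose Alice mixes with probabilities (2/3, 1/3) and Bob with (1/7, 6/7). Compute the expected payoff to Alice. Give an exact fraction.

Against (1/7, 6/7), each row's expected payoff is 1: 6; 2: 59/7.
Taking the (2/3, 1/3)-weighted average: (2/3)·(6) + (1/3)·(59/7) = 143/21.

143/21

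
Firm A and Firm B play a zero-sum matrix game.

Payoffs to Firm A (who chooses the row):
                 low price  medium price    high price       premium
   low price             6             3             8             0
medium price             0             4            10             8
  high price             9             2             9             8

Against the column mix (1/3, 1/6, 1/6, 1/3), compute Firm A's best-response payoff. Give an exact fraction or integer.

low price: (6)·(1/3) + (3)·(1/6) + (8)·(1/6) + (0)·(1/3) = 23/6.
medium price: (0)·(1/3) + (4)·(1/6) + (10)·(1/6) + (8)·(1/3) = 5.
high price: (9)·(1/3) + (2)·(1/6) + (9)·(1/6) + (8)·(1/3) = 15/2.
The best pure response is high price with expected payoff 15/2.

15/2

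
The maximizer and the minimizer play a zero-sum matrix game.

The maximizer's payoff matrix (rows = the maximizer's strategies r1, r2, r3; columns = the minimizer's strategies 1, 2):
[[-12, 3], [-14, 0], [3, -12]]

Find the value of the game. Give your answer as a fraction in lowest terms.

Row r2 is strictly dominated by row r1, so the maximizer never plays it.
The remaining 2×2 game on (r1, r3) × (1, 2) has no saddle point. Let the maximizer play r1 with probability p; indifference gives −12p + 3(1−p) = 3p − 12(1−p), so p = 1/2.
Similarly the minimizer's optimal q on 1 is 1/2, and the value is -12·(1/2) + (3)·(1/2) = -9/2.

-9/2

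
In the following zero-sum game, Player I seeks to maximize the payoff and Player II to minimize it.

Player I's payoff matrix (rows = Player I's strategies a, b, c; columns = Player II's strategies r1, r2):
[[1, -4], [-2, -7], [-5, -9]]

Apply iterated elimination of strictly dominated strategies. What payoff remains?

Row b is strictly dominated by row a (1>-2, -4>-7); eliminate b.
Column r1 is strictly dominated by r2 for Player II (-4<1, -9<-5); eliminate r1.
Row c is strictly dominated by row a (-4>-9); eliminate c.
Only (a, r2) remains, with payoff -4.

-4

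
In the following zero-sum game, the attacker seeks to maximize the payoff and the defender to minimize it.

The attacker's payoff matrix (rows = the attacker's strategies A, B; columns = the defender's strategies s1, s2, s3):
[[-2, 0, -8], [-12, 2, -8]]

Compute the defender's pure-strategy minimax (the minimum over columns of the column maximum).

The worst case (largest entry) in each column is s1: -2, s2: 2, s3: -8.
The best (smallest) of these is -8.

-8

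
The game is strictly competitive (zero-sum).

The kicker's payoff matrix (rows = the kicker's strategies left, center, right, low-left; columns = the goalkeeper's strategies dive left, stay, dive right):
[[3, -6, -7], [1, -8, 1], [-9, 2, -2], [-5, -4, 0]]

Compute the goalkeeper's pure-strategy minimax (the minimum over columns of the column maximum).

The worst case (largest entry) in each column is dive left: 3, stay: 2, dive right: 1.
The best (smallest) of these is 1.

1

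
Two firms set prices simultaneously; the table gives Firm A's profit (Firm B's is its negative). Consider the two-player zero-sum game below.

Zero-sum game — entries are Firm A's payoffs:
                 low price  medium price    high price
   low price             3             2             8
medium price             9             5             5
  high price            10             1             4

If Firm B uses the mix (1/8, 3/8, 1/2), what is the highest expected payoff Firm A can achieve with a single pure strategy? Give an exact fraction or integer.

11/2

low price: (3)·(1/8) + (2)·(3/8) + (8)·(1/2) = 41/8.
medium price: (9)·(1/8) + (5)·(3/8) + (5)·(1/2) = 11/2.
high price: (10)·(1/8) + (1)·(3/8) + (4)·(1/2) = 29/8.
The best pure response is medium price with expected payoff 11/2.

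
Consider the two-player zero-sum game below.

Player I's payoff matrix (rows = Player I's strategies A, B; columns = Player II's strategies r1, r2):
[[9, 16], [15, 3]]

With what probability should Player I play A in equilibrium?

Row minima are 9 and 3, so Player I's maximin is 9; column maxima are 15 and 16, so Player II's minimax is 15. These differ, so the equilibrium is in mixed strategies.
Let Player I play A with probability p. Player II is indifferent when 9p + 15(1−p) = 16p + 3(1−p), giving p = 12/19.

12/19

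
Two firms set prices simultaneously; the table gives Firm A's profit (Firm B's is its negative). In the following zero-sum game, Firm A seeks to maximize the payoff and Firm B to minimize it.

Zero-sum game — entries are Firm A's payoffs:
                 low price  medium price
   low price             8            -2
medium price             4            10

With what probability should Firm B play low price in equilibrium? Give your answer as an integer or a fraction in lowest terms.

3/4

Row minima are -2 and 4, so Firm A's maximin is 4; column maxima are 8 and 10, so Firm B's minimax is 8. These differ, so the equilibrium is in mixed strategies.
Let Firm B play low price with probability q. Firm A is indifferent when 8q − 2(1−q) = 4q + 10(1−q), giving q = 3/4.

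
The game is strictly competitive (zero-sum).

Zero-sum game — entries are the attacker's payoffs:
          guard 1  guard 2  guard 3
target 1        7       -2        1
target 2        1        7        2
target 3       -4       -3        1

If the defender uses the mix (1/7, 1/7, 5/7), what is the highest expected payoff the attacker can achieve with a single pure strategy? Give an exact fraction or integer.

18/7

target 1: (7)·(1/7) + (-2)·(1/7) + (1)·(5/7) = 10/7.
target 2: (1)·(1/7) + (7)·(1/7) + (2)·(5/7) = 18/7.
target 3: (-4)·(1/7) + (-3)·(1/7) + (1)·(5/7) = -2/7.
The best pure response is target 2 with expected payoff 18/7.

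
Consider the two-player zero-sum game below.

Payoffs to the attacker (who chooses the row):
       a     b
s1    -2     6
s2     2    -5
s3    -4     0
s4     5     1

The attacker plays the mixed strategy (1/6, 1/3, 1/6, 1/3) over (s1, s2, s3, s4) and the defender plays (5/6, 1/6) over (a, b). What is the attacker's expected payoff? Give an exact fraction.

19/18

Against (5/6, 1/6), each row's expected payoff is s1: -2/3; s2: 5/6; s3: -10/3; s4: 13/3.
Taking the (1/6, 1/3, 1/6, 1/3)-weighted average: (1/6)·(-2/3) + (1/3)·(5/6) + (1/6)·(-10/3) + (1/3)·(13/3) = 19/18.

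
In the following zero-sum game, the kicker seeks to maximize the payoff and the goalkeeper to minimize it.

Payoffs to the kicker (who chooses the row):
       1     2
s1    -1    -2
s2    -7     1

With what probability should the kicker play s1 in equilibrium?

Row minima are -2 and -7, so the kicker's maximin is -2; column maxima are -1 and 1, so the goalkeeper's minimax is -1. These differ, so the equilibrium is in mixed strategies.
Let the kicker play s1 with probability p. The goalkeeper is indifferent when −p − 7(1−p) = −2p + (1−p), giving p = 8/9.

8/9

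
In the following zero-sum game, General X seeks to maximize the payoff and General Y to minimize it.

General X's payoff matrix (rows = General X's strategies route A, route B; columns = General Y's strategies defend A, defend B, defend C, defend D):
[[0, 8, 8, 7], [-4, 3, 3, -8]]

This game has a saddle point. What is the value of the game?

0

Row minima: 0, -8 → General X's maximin is 0.
Column maxima: 0, 8, 8, 7 → General Y's minimax is 0.
They coincide at (route A, defend A), so the value is 0.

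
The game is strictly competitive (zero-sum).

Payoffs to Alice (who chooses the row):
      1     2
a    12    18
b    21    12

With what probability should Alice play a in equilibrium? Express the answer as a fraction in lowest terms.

3/5

Row minima are 12 and 12, so Alice's maximin is 12; column maxima are 21 and 18, so Bob's minimax is 18. These differ, so the equilibrium is in mixed strategies.
Let Alice play a with probability p. Bob is indifferent when 12p + 21(1−p) = 18p + 12(1−p), giving p = 3/5.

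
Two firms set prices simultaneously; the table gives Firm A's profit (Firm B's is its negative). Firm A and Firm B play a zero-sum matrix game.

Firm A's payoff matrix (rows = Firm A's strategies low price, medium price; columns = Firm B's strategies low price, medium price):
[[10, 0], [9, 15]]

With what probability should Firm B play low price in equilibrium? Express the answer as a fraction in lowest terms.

15/16

Row minima are 0 and 9, so Firm A's maximin is 9; column maxima are 10 and 15, so Firm B's minimax is 10. These differ, so the equilibrium is in mixed strategies.
Let Firm B play low price with probability q. Firm A is indifferent when 10q = 9q + 15(1−q), giving q = 15/16.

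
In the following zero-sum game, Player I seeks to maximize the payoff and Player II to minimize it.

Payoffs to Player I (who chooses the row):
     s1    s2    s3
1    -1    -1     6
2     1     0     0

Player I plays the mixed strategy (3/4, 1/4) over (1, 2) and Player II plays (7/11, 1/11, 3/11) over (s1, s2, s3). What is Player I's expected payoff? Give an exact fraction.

Against (7/11, 1/11, 3/11), each row's expected payoff is 1: 10/11; 2: 7/11.
Taking the (3/4, 1/4)-weighted average: (3/4)·(10/11) + (1/4)·(7/11) = 37/44.

37/44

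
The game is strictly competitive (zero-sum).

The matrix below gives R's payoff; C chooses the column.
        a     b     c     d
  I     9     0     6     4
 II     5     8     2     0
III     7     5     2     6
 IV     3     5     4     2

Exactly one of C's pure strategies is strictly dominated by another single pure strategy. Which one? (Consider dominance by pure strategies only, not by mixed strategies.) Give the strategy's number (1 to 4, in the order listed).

C prefers columns that give R less. Compare a with d: 4 < 9, 0 < 5, 6 < 7, 2 < 3.
So d strictly dominates a for C; a is strictly dominated.

1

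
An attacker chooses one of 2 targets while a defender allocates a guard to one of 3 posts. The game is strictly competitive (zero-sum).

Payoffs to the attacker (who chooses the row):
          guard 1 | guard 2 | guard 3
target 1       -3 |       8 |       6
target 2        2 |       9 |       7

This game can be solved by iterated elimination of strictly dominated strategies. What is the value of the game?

2

Column guard 3 is strictly dominated by guard 1 for the defender (-3<6, 2<7); eliminate guard 3.
Column guard 2 is strictly dominated by guard 1 for the defender (-3<8, 2<9); eliminate guard 2.
Row target 1 is strictly dominated by row target 2 (2>-3); eliminate target 1.
Only (target 2, guard 1) remains, with payoff 2.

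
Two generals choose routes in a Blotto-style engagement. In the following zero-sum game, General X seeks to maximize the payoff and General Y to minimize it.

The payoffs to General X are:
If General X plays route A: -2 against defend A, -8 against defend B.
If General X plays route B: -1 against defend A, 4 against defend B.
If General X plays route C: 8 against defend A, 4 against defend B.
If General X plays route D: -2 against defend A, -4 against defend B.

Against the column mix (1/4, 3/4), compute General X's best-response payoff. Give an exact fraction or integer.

route A: (-2)·(1/4) + (-8)·(3/4) = -13/2.
route B: (-1)·(1/4) + (4)·(3/4) = 11/4.
route C: (8)·(1/4) + (4)·(3/4) = 5.
route D: (-2)·(1/4) + (-4)·(3/4) = -7/2.
The best pure response is route C with expected payoff 5.

5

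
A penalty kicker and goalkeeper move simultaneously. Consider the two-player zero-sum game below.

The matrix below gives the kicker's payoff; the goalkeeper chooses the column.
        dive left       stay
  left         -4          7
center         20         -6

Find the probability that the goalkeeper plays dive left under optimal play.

Row minima are -4 and -6, so the kicker's maximin is -4; column maxima are 20 and 7, so the goalkeeper's minimax is 7. These differ, so the equilibrium is in mixed strategies.
Let the goalkeeper play dive left with probability q. The kicker is indifferent when −4q + 7(1−q) = 20q − 6(1−q), giving q = 13/37.

13/37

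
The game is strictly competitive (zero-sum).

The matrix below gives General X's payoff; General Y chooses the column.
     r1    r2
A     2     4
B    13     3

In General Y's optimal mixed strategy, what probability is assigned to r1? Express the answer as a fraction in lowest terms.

1/12

Row minima are 2 and 3, so General X's maximin is 3; column maxima are 13 and 4, so General Y's minimax is 4. These differ, so the equilibrium is in mixed strategies.
Let General Y play r1 with probability q. General X is indifferent when 2q + 4(1−q) = 13q + 3(1−q), giving q = 1/12.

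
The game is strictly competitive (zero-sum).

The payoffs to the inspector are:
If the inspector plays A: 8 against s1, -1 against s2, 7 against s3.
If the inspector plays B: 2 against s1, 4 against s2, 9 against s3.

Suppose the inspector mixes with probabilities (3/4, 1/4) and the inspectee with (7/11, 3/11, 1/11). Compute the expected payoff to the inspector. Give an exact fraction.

Against (7/11, 3/11, 1/11), each row's expected payoff is A: 60/11; B: 35/11.
Taking the (3/4, 1/4)-weighted average: (3/4)·(60/11) + (1/4)·(35/11) = 215/44.

215/44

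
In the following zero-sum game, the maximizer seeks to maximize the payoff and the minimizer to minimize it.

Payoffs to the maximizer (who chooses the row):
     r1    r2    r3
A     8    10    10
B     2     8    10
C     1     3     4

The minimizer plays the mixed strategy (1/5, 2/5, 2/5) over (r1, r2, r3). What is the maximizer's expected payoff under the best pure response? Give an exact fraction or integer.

A: (8)·(1/5) + (10)·(2/5) + (10)·(2/5) = 48/5.
B: (2)·(1/5) + (8)·(2/5) + (10)·(2/5) = 38/5.
C: (1)·(1/5) + (3)·(2/5) + (4)·(2/5) = 3.
The best pure response is A with expected payoff 48/5.

48/5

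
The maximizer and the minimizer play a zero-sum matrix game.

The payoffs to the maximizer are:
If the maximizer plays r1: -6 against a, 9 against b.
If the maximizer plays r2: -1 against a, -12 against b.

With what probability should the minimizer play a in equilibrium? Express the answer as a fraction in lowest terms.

21/26

Row minima are -6 and -12, so the maximizer's maximin is -6; column maxima are -1 and 9, so the minimizer's minimax is -1. These differ, so the equilibrium is in mixed strategies.
Let the minimizer play a with probability q. The maximizer is indifferent when −6q + 9(1−q) = −q − 12(1−q), giving q = 21/26.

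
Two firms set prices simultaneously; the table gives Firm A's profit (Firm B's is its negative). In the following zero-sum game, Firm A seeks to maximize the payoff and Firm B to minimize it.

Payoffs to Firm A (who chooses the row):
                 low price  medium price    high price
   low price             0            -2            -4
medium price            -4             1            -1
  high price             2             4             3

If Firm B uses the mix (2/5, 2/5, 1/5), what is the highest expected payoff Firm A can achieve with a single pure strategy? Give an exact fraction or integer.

3

low price: (0)·(2/5) + (-2)·(2/5) + (-4)·(1/5) = -8/5.
medium price: (-4)·(2/5) + (1)·(2/5) + (-1)·(1/5) = -7/5.
high price: (2)·(2/5) + (4)·(2/5) + (3)·(1/5) = 3.
The best pure response is high price with expected payoff 3.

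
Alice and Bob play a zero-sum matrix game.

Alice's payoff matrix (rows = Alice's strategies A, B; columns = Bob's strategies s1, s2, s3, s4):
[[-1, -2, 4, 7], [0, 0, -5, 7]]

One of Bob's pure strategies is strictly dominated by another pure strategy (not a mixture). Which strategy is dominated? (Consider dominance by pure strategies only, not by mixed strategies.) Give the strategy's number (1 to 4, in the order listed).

Bob prefers columns that give Alice less. Compare s4 with s1: -1 < 7, 0 < 7.
So s1 strictly dominates s4 for Bob; s4 is strictly dominated.

4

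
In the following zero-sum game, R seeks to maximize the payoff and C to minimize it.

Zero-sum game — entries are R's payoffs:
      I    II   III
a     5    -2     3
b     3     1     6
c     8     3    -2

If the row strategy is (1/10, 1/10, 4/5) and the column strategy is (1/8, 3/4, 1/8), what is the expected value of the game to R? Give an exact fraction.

203/80

Against (1/8, 3/4, 1/8), each row's expected payoff is a: -1/2; b: 15/8; c: 3.
Taking the (1/10, 1/10, 4/5)-weighted average: (1/10)·(-1/2) + (1/10)·(15/8) + (4/5)·(3) = 203/80.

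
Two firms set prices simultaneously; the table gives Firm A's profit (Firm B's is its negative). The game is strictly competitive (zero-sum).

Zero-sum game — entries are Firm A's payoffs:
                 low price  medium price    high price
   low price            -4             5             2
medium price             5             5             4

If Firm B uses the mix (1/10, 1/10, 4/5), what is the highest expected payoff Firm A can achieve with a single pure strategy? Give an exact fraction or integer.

21/5

low price: (-4)·(1/10) + (5)·(1/10) + (2)·(4/5) = 17/10.
medium price: (5)·(1/10) + (5)·(1/10) + (4)·(4/5) = 21/5.
The best pure response is medium price with expected payoff 21/5.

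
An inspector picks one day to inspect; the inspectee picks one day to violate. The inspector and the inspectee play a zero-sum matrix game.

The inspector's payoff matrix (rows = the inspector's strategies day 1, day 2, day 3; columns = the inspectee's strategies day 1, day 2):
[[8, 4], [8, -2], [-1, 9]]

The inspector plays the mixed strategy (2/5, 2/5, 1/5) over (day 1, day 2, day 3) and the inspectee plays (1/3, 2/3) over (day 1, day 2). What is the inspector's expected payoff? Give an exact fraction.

Against (1/3, 2/3), each row's expected payoff is day 1: 16/3; day 2: 4/3; day 3: 17/3.
Taking the (2/5, 2/5, 1/5)-weighted average: (2/5)·(16/3) + (2/5)·(4/3) + (1/5)·(17/3) = 19/5.

19/5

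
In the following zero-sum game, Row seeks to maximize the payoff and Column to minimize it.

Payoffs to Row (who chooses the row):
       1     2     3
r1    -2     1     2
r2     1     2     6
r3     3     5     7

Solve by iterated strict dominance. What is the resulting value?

Column 2 is strictly dominated by 1 for Column (-2<1, 1<2, 3<5); eliminate 2.
Row r1 is strictly dominated by row r2 (1>-2, 6>2); eliminate r1.
Column 3 is strictly dominated by 1 for Column (1<6, 3<7); eliminate 3.
Row r2 is strictly dominated by row r3 (3>1); eliminate r2.
Only (r3, 1) remains, with payoff 3.

3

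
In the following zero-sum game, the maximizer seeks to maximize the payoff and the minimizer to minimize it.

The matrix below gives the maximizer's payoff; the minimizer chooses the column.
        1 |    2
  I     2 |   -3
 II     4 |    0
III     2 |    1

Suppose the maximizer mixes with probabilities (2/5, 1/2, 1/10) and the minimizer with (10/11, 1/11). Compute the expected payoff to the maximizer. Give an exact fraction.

Against (10/11, 1/11), each row's expected payoff is I: 17/11; II: 40/11; III: 21/11.
Taking the (2/5, 1/2, 1/10)-weighted average: (2/5)·(17/11) + (1/2)·(40/11) + (1/10)·(21/11) = 289/110.

289/110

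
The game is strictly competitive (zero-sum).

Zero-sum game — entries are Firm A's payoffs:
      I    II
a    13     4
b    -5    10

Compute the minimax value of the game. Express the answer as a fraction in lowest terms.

25/4

Row minima are 4 and -5, so Firm A's maximin is 4; column maxima are 13 and 10, so Firm B's minimax is 10. These differ, so the equilibrium is in mixed strategies.
Let Firm A play a with probability p. Firm B is indifferent when 13p − 5(1−p) = 4p + 10(1−p), giving p = 5/8.
Let Firm B play I with probability q. Firm A is indifferent when 13q + 4(1−q) = −5q + 10(1−q), giving q = 1/4.
The value is 13·(1/4) + (4)·(3/4) = 25/4.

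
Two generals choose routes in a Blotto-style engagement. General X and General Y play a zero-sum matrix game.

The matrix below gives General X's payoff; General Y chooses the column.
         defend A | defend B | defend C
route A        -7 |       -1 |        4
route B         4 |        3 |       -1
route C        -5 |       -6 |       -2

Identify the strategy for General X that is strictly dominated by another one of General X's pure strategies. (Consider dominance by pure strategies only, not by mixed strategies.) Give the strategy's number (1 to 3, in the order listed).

3

Compare route C with route B: 4 > -5, 3 > -6, -1 > -2.
So route B strictly dominates route C for General X; route C is strictly dominated.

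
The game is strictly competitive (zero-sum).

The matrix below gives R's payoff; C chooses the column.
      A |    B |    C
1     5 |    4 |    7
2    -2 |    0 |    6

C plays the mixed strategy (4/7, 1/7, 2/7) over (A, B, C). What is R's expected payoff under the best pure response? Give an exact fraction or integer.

1: (5)·(4/7) + (4)·(1/7) + (7)·(2/7) = 38/7.
2: (-2)·(4/7) + (0)·(1/7) + (6)·(2/7) = 4/7.
The best pure response is 1 with expected payoff 38/7.

38/7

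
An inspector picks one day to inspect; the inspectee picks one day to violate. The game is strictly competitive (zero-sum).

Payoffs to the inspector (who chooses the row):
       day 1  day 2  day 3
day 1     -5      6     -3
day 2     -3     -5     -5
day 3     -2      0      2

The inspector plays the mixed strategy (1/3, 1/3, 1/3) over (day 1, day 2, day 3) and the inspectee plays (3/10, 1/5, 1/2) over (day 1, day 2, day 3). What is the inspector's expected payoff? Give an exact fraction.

-29/15

Against (3/10, 1/5, 1/2), each row's expected payoff is day 1: -9/5; day 2: -22/5; day 3: 2/5.
Taking the (1/3, 1/3, 1/3)-weighted average: (1/3)·(-9/5) + (1/3)·(-22/5) + (1/3)·(2/5) = -29/15.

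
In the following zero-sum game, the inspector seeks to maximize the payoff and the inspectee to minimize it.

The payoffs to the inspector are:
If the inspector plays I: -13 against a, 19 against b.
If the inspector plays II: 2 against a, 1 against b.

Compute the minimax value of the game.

Row minima are -13 and 1, so the inspector's maximin is 1; column maxima are 2 and 19, so the inspectee's minimax is 2. These differ, so the equilibrium is in mixed strategies.
Let the inspector play I with probability p. The inspectee is indifferent when −13p + 2(1−p) = 19p + (1−p), giving p = 1/33.
Let the inspectee play a with probability q. The inspector is indifferent when −13q + 19(1−q) = 2q + (1−q), giving q = 6/11.
The value is -13·(6/11) + (19)·(5/11) = 17/11.

17/11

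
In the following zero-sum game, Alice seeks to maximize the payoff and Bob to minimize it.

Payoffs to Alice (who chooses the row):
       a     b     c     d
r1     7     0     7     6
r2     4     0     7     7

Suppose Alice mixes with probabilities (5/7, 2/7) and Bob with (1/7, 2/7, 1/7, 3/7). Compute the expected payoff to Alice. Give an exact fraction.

32/7

Against (1/7, 2/7, 1/7, 3/7), each row's expected payoff is r1: 32/7; r2: 32/7.
Taking the (5/7, 2/7)-weighted average: (5/7)·(32/7) + (2/7)·(32/7) = 32/7.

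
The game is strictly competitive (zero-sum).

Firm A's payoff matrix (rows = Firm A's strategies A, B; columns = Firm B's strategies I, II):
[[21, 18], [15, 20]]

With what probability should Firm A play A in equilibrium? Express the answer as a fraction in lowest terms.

5/8

Row minima are 18 and 15, so Firm A's maximin is 18; column maxima are 21 and 20, so Firm B's minimax is 20. These differ, so the equilibrium is in mixed strategies.
Let Firm A play A with probability p. Firm B is indifferent when 21p + 15(1−p) = 18p + 20(1−p), giving p = 5/8.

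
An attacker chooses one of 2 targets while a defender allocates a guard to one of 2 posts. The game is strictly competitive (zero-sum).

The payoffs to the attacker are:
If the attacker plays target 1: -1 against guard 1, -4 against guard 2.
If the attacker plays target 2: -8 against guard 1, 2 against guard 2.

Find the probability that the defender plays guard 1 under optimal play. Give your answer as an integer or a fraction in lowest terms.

6/13

Row minima are -4 and -8, so the attacker's maximin is -4; column maxima are -1 and 2, so the defender's minimax is -1. These differ, so the equilibrium is in mixed strategies.
Let the defender play guard 1 with probability q. The attacker is indifferent when −q − 4(1−q) = −8q + 2(1−q), giving q = 6/13.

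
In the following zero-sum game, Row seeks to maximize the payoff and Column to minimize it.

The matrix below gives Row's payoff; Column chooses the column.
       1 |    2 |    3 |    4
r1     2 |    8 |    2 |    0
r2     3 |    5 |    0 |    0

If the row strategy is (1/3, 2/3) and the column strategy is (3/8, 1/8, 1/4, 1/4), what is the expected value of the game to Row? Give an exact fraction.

Against (3/8, 1/8, 1/4, 1/4), each row's expected payoff is r1: 9/4; r2: 7/4.
Taking the (1/3, 2/3)-weighted average: (1/3)·(9/4) + (2/3)·(7/4) = 23/12.

23/12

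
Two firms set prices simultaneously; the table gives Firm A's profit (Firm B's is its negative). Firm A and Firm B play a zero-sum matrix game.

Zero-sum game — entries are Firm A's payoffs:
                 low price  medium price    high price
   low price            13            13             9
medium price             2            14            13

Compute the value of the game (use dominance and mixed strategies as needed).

151/15

Column medium price is strictly dominated by high price for Firm B (it gives Firm A more in every row).
The remaining 2×2 game on (low price, medium price) × (low price, high price) has no saddle point. Let Firm A play low price with probability p; indifference gives 13p + 2(1−p) = 9p + 13(1−p), so p = 11/15.
Similarly Firm B's optimal q on low price is 4/15, and the value is 13·(4/15) + (9)·(11/15) = 151/15.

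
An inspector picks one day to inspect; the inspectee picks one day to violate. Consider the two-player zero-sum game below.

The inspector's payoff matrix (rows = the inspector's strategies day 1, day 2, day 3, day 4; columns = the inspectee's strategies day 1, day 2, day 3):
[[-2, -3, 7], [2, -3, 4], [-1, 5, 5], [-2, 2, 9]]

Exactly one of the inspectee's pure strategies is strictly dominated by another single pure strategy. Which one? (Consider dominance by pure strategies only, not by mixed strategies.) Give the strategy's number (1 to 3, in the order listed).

3

The inspectee prefers columns that give the inspector less. Compare day 3 with day 1: -2 < 7, 2 < 4, -1 < 5, -2 < 9.
So day 1 strictly dominates day 3 for the inspectee; day 3 is strictly dominated.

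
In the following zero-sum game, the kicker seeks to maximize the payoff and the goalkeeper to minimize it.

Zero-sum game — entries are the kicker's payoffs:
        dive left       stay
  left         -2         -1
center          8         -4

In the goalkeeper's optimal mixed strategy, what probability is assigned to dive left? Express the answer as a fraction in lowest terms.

3/13

Row minima are -2 and -4, so the kicker's maximin is -2; column maxima are 8 and -1, so the goalkeeper's minimax is -1. These differ, so the equilibrium is in mixed strategies.
Let the goalkeeper play dive left with probability q. The kicker is indifferent when −2q − (1−q) = 8q − 4(1−q), giving q = 3/13.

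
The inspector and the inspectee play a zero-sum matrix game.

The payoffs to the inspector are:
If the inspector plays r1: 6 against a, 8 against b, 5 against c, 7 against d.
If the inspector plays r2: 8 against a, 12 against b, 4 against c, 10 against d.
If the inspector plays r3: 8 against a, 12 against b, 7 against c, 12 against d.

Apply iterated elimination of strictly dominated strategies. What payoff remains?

7

Column a is strictly dominated by c for the inspectee (5<6, 4<8, 7<8); eliminate a.
Row r1 is strictly dominated by row r3 (12>8, 7>5, 12>7); eliminate r1.
Column d is strictly dominated by c for the inspectee (4<10, 7<12); eliminate d.
Column b is strictly dominated by c for the inspectee (4<12, 7<12); eliminate b.
Row r2 is strictly dominated by row r3 (7>4); eliminate r2.
Only (r3, c) remains, with payoff 7.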